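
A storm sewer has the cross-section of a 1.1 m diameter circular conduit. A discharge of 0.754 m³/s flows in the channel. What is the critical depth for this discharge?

At critical depth, Q² T / (g A³) = 1, i.e. A³/T = Q²/g = 0.754²/9.81 = 0.05795.
Trying y = 0.59 m: A³/T = 0.1275 — over.
Trying y = 0.397 m: A³/T = 0.02794 — short.
Trying y = 0.48 m: A³/T = 0.05795 — matches.

y_c = 0.48 m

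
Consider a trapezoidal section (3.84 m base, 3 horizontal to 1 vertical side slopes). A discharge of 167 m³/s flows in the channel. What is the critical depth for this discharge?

At critical depth, Q² T / (g A³) = 1, i.e. A³/T = Q²/g = 167²/9.81 = 2843.
Trying y = 3.42 m: A³/T = 4603 — high.
Trying y = 2.73 m: A³/T = 1752 — low.
Trying y = 3.06 m: A³/T = 2849 — ≈ 2843.

y_c = 3.06 m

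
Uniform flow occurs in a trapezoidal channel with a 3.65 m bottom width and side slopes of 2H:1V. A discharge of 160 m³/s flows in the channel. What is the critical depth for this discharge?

At critical depth, Q² T / (g A³) = 1, i.e. A³/T = Q²/g = 160²/9.81 = 2610.
Try y = 4.07 m: A³/T = 5544 — high.
Try y = 3.4 m: A³/T = 2600 — matches.

y_c = 3.4 m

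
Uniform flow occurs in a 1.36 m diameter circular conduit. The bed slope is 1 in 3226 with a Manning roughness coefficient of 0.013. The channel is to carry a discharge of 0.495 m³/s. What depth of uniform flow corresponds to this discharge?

Manning's equation rearranged: A R^(2/3) = nQ / (1·√S) = 0.013 × 0.495 / (√0.00031) = 0.3655.
At y = 0.78 m: A R^(2/3) = 0.4432 — high.
At y = 0.61 m: A R^(2/3) = 0.2931 — low.
At y = 0.693 m: A R^(2/3) = 0.3653 — ≈ 0.3655.

y_n = 0.693 m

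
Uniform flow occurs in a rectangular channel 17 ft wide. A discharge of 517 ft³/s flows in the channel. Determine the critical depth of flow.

For a rectangular channel, critical depth y_c = (q²/g)^(1/3) where q = Q/b = 517/17 = 30.41 ft²/s.
So y_c = (30.41²/32.2)^(1/3) = 3.06 ft.

y_c = 3.06 ft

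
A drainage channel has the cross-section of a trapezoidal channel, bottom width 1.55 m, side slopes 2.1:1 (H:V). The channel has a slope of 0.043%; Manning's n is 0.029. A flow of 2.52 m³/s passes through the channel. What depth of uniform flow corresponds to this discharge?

y_n = 1.16 m

Manning's equation rearranged: A R^(2/3) = nQ / (1·√S) = 0.029 × 2.52 / (√0.00043) = 3.524.
Trying y = 1.37 m: A R^(2/3) = 5.075 — too large.
Trying y = 0.92 m: A R^(2/3) = 2.149 — too small.
Trying y = 1.16 m: A R^(2/3) = 3.525 — close enough.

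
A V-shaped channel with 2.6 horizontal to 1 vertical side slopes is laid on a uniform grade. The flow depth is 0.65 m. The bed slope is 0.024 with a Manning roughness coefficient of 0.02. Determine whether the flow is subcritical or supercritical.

For a triangular section with side slope z = 2.6: A = zy² = 2.6×0.65² = 1.099 m²; P = 2y√(1+z²) = 2×0.65×2.786 = 3.621 m.
Hydraulic radius R = A/P = 1.099/3.621 = 0.3033 m.
V = (1/n) R^(2/3) √S = (1/0.02) × 0.3033^(2/3) × √0.024 = 3.497 m/s. Hydraulic depth D_h = A/T = 1.099/3.38 = 0.325 m.
Froude number Fr = V/√(g·D_h) = 3.497/√(9.81×0.325) = 1.96, which is greater than 1, so the flow is supercritical.

supercritical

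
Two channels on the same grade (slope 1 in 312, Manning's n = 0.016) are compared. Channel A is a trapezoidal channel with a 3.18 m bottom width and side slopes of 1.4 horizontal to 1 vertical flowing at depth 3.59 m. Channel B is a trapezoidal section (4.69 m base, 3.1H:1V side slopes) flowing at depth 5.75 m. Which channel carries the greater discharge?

channel B

Channel A: With bottom width b = 3.18 m and side slope z = 1.4: A = (b + zy)y = (3.18 + 1.4×3.59)×3.59 = 29.46 m²; P = b + 2y√(1+z²) = 3.18 + 2×3.59×1.72 = 15.53 m. Hydraulic radius R = A/P = 29.46/15.53 = 1.897 m. Q_A = (1/0.016)·29.46·1.897^(2/3)·√0.003205 = 159.7 m³/s.
Channel B: With bottom width b = 4.69 m and side slope z = 3.1: A = (b + zy)y = (4.69 + 3.1×5.75)×5.75 = 129.5 m²; P = b + 2y√(1+z²) = 4.69 + 2×5.75×3.257 = 42.15 m. Hydraulic radius R = A/P = 129.5/42.15 = 3.072 m. Q_B = (1/0.016)·129.5·3.072^(2/3)·√0.003205 = 967.9 m³/s.
Q_A = 159.7 m³/s vs Q_B = 967.9 m³/s, so channel B carries more.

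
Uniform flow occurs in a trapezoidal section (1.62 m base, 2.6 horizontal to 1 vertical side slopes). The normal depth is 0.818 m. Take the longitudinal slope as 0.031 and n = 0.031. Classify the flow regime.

supercritical

With bottom width b = 1.62 m and side slope z = 2.6: A = (b + zy)y = (1.62 + 2.6×0.818)×0.818 = 3.065 m²; P = b + 2y√(1+z²) = 1.62 + 2×0.818×2.786 = 6.177 m.
Hydraulic radius R = A/P = 3.065/6.177 = 0.4961 m.
V = (1/n) R^(2/3) √S = (1/0.031) × 0.4961^(2/3) × √0.031 = 3.56 m/s. Hydraulic depth D_h = A/T = 3.065/5.874 = 0.5218 m.
Froude number Fr = V/√(g·D_h) = 3.56/√(9.81×0.5218) = 1.57, which is greater than 1, so the flow is supercritical.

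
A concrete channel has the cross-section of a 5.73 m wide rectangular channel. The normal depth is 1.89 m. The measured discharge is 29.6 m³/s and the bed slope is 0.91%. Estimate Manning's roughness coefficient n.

n = 0.0381

Flow area A = b·y = 5.73 × 1.89 = 10.83 m². Wetted perimeter P = b + 2y = 5.73 + 2×1.89 = 9.51 m.
Hydraulic radius R = A/P = 10.83/9.51 = 1.139 m.
Rearranging Manning's equation: n = (1/Q) A R^(2/3) S^(1/2) = (1/29.6) × 10.83 × 1.139^(2/3) × √0.0091 = 0.0381.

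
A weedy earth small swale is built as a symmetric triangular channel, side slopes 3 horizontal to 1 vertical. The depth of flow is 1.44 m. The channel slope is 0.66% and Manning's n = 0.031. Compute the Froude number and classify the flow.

subcritical

For a triangular section with side slope z = 3: A = zy² = 3×1.44² = 6.221 m²; P = 2y√(1+z²) = 2×1.44×3.162 = 9.107 m.
Hydraulic radius R = A/P = 6.221/9.107 = 0.6831 m.
V = (1/n) R^(2/3) √S = (1/0.031) × 0.6831^(2/3) × √0.0066 = 2.033 m/s. Hydraulic depth D_h = A/T = 6.221/8.64 = 0.72 m.
Froude number Fr = V/√(g·D_h) = 2.033/√(9.81×0.72) = 0.765, which is less than 1, so the flow is subcritical.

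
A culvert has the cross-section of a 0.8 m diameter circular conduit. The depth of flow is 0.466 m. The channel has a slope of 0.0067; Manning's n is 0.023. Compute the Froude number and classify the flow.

For a circular section of diameter D = 0.8 m at depth y = 0.466 m, the central angle is θ = 2 arccos(1 − 2y/D) = 3.473 rad. Then A = (D²/8)(θ − sin θ) = 0.3039 m² and P = Dθ/2 = 1.389 m.
Hydraulic radius R = A/P = 0.3039/1.389 = 0.2187 m.
V = (1/n) R^(2/3) √S = (1/0.023) × 0.2187^(2/3) × √0.0067 = 1.292 m/s. Hydraulic depth D_h = A/T = 0.3039/0.789 = 0.3851 m.
Froude number Fr = V/√(g·D_h) = 1.292/√(9.81×0.3851) = 0.665, which is less than 1, so the flow is subcritical.

subcritical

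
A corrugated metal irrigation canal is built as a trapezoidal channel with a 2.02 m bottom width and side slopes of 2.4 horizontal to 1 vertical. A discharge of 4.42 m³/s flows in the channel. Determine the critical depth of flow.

At critical depth, Q² T / (g A³) = 1, i.e. A³/T = Q²/g = 4.42²/9.81 = 1.991.
Trying y = 0.671 m: A³/T = 2.758 — high.
Trying y = 0.501 m: A³/T = 0.951 — low.
Trying y = 0.614 m: A³/T = 1.987 — close enough.

y_c = 0.614 m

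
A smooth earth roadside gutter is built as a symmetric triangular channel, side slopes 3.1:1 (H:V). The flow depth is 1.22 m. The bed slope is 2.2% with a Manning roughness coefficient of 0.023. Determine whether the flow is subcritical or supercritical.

supercritical

For a triangular section with side slope z = 3.1: A = zy² = 3.1×1.22² = 4.614 m²; P = 2y√(1+z²) = 2×1.22×3.257 = 7.948 m.
Hydraulic radius R = A/P = 4.614/7.948 = 0.5805 m.
V = (1/n) R^(2/3) √S = (1/0.023) × 0.5805^(2/3) × √0.022 = 4.488 m/s. Hydraulic depth D_h = A/T = 4.614/7.564 = 0.61 m.
Froude number Fr = V/√(g·D_h) = 4.488/√(9.81×0.61) = 1.83, which is greater than 1, so the flow is supercritical.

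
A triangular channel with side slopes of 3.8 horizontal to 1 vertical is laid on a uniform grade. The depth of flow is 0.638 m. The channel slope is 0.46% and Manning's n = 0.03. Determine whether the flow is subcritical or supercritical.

For a triangular section with side slope z = 3.8: A = zy² = 3.8×0.638² = 1.547 m²; P = 2y√(1+z²) = 2×0.638×3.929 = 5.014 m.
Hydraulic radius R = A/P = 1.547/5.014 = 0.3085 m.
V = (1/n) R^(2/3) √S = (1/0.03) × 0.3085^(2/3) × √0.0046 = 1.032 m/s. Hydraulic depth D_h = A/T = 1.547/4.849 = 0.319 m.
Froude number Fr = V/√(g·D_h) = 1.032/√(9.81×0.319) = 0.583, which is less than 1, so the flow is subcritical.

subcritical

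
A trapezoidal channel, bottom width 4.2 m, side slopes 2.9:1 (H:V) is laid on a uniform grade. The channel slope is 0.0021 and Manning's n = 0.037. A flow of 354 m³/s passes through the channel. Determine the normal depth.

Manning's equation rearranged: A R^(2/3) = nQ / (1·√S) = 0.037 × 354 / (√0.0021) = 285.8.
At y = 7.09 m: A R^(2/3) = 418.5 — too large.
At y = 5.31 m: A R^(2/3) = 208.2 — too small.
At y = 6.06 m: A R^(2/3) = 285.9 — close enough.

y_n = 6.06 m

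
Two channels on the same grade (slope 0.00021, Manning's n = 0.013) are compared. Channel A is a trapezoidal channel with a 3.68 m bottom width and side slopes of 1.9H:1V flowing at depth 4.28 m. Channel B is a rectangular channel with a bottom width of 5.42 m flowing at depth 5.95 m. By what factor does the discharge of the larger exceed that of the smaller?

Channel A: With bottom width b = 3.68 m and side slope z = 1.9: A = (b + zy)y = (3.68 + 1.9×4.28)×4.28 = 50.56 m²; P = b + 2y√(1+z²) = 3.68 + 2×4.28×2.147 = 22.06 m. Hydraulic radius R = A/P = 50.56/22.06 = 2.292 m. Q_A = (1/0.013)·50.56·2.292^(2/3)·√0.00021 = 97.96 m³/s.
Channel B: Flow area A = b·y = 5.42 × 5.95 = 32.25 m². Wetted perimeter P = b + 2y = 5.42 + 2×5.95 = 17.32 m. Hydraulic radius R = A/P = 32.25/17.32 = 1.862 m. Q_B = (1/0.013)·32.25·1.862^(2/3)·√0.00021 = 54.41 m³/s.
The larger discharge is 97.96 m³/s and the smaller is 54.41 m³/s; the ratio is 1.8.

1.8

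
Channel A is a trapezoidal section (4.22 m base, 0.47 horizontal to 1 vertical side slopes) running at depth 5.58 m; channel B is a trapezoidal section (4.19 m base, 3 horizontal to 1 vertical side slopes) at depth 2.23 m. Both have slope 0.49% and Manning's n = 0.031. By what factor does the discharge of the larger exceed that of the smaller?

Channel A: With bottom width b = 4.22 m and side slope z = 0.47: A = (b + zy)y = (4.22 + 0.47×5.58)×5.58 = 38.18 m²; P = b + 2y√(1+z²) = 4.22 + 2×5.58×1.105 = 16.55 m. Hydraulic radius R = A/P = 38.18/16.55 = 2.307 m. Q_A = (1/0.031)·38.18·2.307^(2/3)·√0.0049 = 150.5 m³/s.
Channel B: With bottom width b = 4.19 m and side slope z = 3: A = (b + zy)y = (4.19 + 3×2.23)×2.23 = 24.26 m²; P = b + 2y√(1+z²) = 4.19 + 2×2.23×3.162 = 18.29 m. Hydraulic radius R = A/P = 24.26/18.29 = 1.326 m. Q_B = (1/0.031)·24.26·1.326^(2/3)·√0.0049 = 66.13 m³/s.
The larger discharge is 150.5 m³/s and the smaller is 66.13 m³/s; the ratio is 2.28.

2.28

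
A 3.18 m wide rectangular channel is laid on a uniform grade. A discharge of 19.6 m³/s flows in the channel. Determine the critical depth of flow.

For a rectangular channel, critical depth y_c = (q²/g)^(1/3) where q = Q/b = 19.6/3.18 = 6.164 m²/s.
So y_c = (6.164²/9.81)^(1/3) = 1.57 m.

y_c = 1.57 m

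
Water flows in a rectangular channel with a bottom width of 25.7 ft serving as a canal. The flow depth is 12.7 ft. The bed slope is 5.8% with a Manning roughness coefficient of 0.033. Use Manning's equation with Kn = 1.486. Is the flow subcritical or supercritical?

Flow area A = b·y = 25.7 × 12.7 = 326.4 ft². Wetted perimeter P = b + 2y = 25.7 + 2×12.7 = 51.1 ft.
Hydraulic radius R = A/P = 326.4/51.1 = 6.387 ft.
V = (1.486/n) R^(2/3) √S = (1.486/0.033) × 6.387^(2/3) × √0.058 = 37.33 ft/s. Hydraulic depth D_h = A/T = 326.4/25.7 = 12.7 ft.
Froude number Fr = V/√(g·D_h) = 37.33/√(32.2×12.7) = 1.85, which is greater than 1, so the flow is supercritical.

supercritical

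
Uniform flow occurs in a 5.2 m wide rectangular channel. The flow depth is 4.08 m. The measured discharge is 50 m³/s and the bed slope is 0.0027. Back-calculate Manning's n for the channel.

Flow area A = b·y = 5.2 × 4.08 = 21.22 m². Wetted perimeter P = b + 2y = 5.2 + 2×4.08 = 13.36 m.
Hydraulic radius R = A/P = 21.22/13.36 = 1.588 m.
Rearranging Manning's equation: n = (1/Q) A R^(2/3) S^(1/2) = (1/50) × 21.22 × 1.588^(2/3) × √0.0027 = 0.03.

n = 0.03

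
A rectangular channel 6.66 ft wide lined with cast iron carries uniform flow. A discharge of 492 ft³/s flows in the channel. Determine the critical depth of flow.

For a rectangular channel, critical depth y_c = (q²/g)^(1/3) where q = Q/b = 492/6.66 = 73.87 ft²/s.
So y_c = (73.87²/32.2)^(1/3) = 5.53 ft.

y_c = 5.53 ft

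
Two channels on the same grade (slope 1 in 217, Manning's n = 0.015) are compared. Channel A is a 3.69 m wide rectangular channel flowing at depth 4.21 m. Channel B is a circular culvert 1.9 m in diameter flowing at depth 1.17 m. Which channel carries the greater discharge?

Channel A: Flow area A = b·y = 3.69 × 4.21 = 15.53 m². Wetted perimeter P = b + 2y = 3.69 + 2×4.21 = 12.11 m. Hydraulic radius R = A/P = 15.53/12.11 = 1.283 m. Q_A = (1/0.015)·15.53·1.283^(2/3)·√0.004608 = 83 m³/s.
Channel B: For a circular section of diameter D = 1.9 m at depth y = 1.17 m, the central angle is θ = 2 arccos(1 − 2y/D) = 3.609 rad. Then A = (D²/8)(θ − sin θ) = 1.832 m² and P = Dθ/2 = 3.429 m. Hydraulic radius R = A/P = 1.832/3.429 = 0.5343 m. Q_B = (1/0.015)·1.832·0.5343^(2/3)·√0.004608 = 5.459 m³/s.
Q_A = 83 m³/s vs Q_B = 5.459 m³/s, so channel A carries more.

channel A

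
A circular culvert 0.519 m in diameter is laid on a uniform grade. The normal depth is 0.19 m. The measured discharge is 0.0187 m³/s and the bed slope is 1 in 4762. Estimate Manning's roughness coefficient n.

n = 0.012

For a circular section of diameter D = 0.519 m at depth y = 0.19 m, the central angle is θ = 2 arccos(1 − 2y/D) = 2.599 rad. Then A = (D²/8)(θ − sin θ) = 0.07014 m² and P = Dθ/2 = 0.6745 m.
Hydraulic radius R = A/P = 0.07014/0.6745 = 0.104 m.
Rearranging Manning's equation: n = (1/Q) A R^(2/3) S^(1/2) = (1/0.0187) × 0.07014 × 0.104^(2/3) × √0.00021 = 0.012.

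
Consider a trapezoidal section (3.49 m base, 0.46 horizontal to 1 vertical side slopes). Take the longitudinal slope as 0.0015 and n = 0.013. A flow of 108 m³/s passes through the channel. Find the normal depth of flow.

Manning's equation rearranged: A R^(2/3) = nQ / (1·√S) = 0.013 × 108 / (√0.0015) = 36.25.
At y = 5.5 m: A R^(2/3) = 54.69 — over.
At y = 3.76 m: A R^(2/3) = 27.6 — short.
At y = 4.39 m: A R^(2/3) = 36.3 — matches.

y_n = 4.39 m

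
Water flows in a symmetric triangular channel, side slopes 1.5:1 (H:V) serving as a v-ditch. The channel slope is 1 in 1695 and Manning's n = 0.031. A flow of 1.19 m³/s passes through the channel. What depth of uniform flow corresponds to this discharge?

y_n = 1.25 m

Manning's equation rearranged: A R^(2/3) = nQ / (1·√S) = 0.031 × 1.19 / (√0.00059) = 1.519.
Try y = 1.42 m: A R^(2/3) = 2.129 — over.
Try y = 0.947 m: A R^(2/3) = 0.7229 — short.
Try y = 1.25 m: A R^(2/3) = 1.516 — matches.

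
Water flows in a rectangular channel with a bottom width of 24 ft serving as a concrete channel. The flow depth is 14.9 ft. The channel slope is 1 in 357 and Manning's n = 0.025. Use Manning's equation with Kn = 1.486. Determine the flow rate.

Flow area A = b·y = 24 × 14.9 = 357.6 ft². Wetted perimeter P = b + 2y = 24 + 2×14.9 = 53.8 ft.
Hydraulic radius R = A/P = 357.6/53.8 = 6.647 ft.
Manning's equation: Q = (1.486/n) A R^(2/3) S^(1/2) = (1.486/0.025) × 357.6 × 6.647^(2/3) × 0.002801^(1/2) = 3980 ft³/s.

Q = 3980 ft³/s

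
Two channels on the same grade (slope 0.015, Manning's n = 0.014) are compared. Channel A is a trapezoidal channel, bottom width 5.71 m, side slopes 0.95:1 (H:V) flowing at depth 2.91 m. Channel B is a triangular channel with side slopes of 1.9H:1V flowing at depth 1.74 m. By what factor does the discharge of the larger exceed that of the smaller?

Channel A: With bottom width b = 5.71 m and side slope z = 0.95: A = (b + zy)y = (5.71 + 0.95×2.91)×2.91 = 24.66 m²; P = b + 2y√(1+z²) = 5.71 + 2×2.91×1.379 = 13.74 m. Hydraulic radius R = A/P = 24.66/13.74 = 1.795 m. Q_A = (1/0.014)·24.66·1.795^(2/3)·√0.015 = 318.7 m³/s.
Channel B: For a triangular section with side slope z = 1.9: A = zy² = 1.9×1.74² = 5.752 m²; P = 2y√(1+z²) = 2×1.74×2.147 = 7.472 m. Hydraulic radius R = A/P = 5.752/7.472 = 0.7699 m. Q_B = (1/0.014)·5.752·0.7699^(2/3)·√0.015 = 42.27 m³/s.
The larger discharge is 318.7 m³/s and the smaller is 42.27 m³/s; the ratio is 7.54.

7.54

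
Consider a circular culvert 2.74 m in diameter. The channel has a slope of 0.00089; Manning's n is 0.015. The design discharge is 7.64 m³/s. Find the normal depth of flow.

Manning's equation rearranged: A R^(2/3) = nQ / (1·√S) = 0.015 × 7.64 / (√0.00089) = 3.841.
Trying y = 1.54 m: A R^(2/3) = 2.779 — short.
Trying y = 1.92 m: A R^(2/3) = 3.841 — close enough.

y_n = 1.92 m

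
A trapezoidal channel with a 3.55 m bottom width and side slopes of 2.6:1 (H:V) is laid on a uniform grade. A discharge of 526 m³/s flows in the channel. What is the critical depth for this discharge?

y_c = 5.45 m

At critical depth, Q² T / (g A³) = 1, i.e. A³/T = Q²/g = 526²/9.81 = 28200.
Trying y = 6.53 m: A³/T = 64220 — too large.
Trying y = 4.29 m: A³/T = 9707 — too small.
Trying y = 5.45 m: A³/T = 28240 — matches.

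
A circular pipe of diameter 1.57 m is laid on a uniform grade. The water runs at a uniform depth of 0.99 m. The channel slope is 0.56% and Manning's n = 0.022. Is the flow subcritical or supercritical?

subcritical

For a circular section of diameter D = 1.57 m at depth y = 0.99 m, the central angle is θ = 2 arccos(1 − 2y/D) = 3.67 rad. Then A = (D²/8)(θ − sin θ) = 1.286 m² and P = Dθ/2 = 2.881 m.
Hydraulic radius R = A/P = 1.286/2.881 = 0.4464 m.
V = (1/n) R^(2/3) √S = (1/0.022) × 0.4464^(2/3) × √0.0056 = 1.987 m/s. Hydraulic depth D_h = A/T = 1.286/1.516 = 0.8486 m.
Froude number Fr = V/√(g·D_h) = 1.987/√(9.81×0.8486) = 0.689, which is less than 1, so the flow is subcritical.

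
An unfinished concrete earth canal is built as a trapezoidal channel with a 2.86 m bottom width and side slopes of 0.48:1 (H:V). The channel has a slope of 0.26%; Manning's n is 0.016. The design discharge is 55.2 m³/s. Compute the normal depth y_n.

y_n = 3.16 m

Manning's equation rearranged: A R^(2/3) = nQ / (1·√S) = 0.016 × 55.2 / (√0.0026) = 17.32.
Try y = 2.63 m: A R^(2/3) = 12.56 — short.
Try y = 3.16 m: A R^(2/3) = 17.32 — matches.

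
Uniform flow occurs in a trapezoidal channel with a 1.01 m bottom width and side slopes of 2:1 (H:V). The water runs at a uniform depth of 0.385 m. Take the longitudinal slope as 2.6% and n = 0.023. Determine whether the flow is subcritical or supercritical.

With bottom width b = 1.01 m and side slope z = 2: A = (b + zy)y = (1.01 + 2×0.385)×0.385 = 0.6853 m²; P = b + 2y√(1+z²) = 1.01 + 2×0.385×2.236 = 2.732 m.
Hydraulic radius R = A/P = 0.6853/2.732 = 0.2509 m.
V = (1/n) R^(2/3) √S = (1/0.023) × 0.2509^(2/3) × √0.026 = 2.789 m/s. Hydraulic depth D_h = A/T = 0.6853/2.55 = 0.2687 m.
Froude number Fr = V/√(g·D_h) = 2.789/√(9.81×0.2687) = 1.72, which is greater than 1, so the flow is supercritical.

supercritical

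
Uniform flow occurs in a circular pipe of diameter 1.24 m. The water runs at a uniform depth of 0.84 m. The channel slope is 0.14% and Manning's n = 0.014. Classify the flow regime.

For a circular section of diameter D = 1.24 m at depth y = 0.84 m, the central angle is θ = 2 arccos(1 − 2y/D) = 3.867 rad. Then A = (D²/8)(θ − sin θ) = 0.8708 m² and P = Dθ/2 = 2.398 m.
Hydraulic radius R = A/P = 0.8708/2.398 = 0.3632 m.
V = (1/n) R^(2/3) √S = (1/0.014) × 0.3632^(2/3) × √0.0014 = 1.36 m/s. Hydraulic depth D_h = A/T = 0.8708/1.159 = 0.7511 m.
Froude number Fr = V/√(g·D_h) = 1.36/√(9.81×0.7511) = 0.501, which is less than 1, so the flow is subcritical.

subcritical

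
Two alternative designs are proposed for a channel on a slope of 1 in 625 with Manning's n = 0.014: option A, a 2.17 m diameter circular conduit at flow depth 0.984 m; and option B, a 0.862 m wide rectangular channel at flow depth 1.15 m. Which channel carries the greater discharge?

Channel A: For a circular section of diameter D = 2.17 m at depth y = 0.984 m, the central angle is θ = 2 arccos(1 − 2y/D) = 2.955 rad. Then A = (D²/8)(θ − sin θ) = 1.63 m² and P = Dθ/2 = 3.206 m. Hydraulic radius R = A/P = 1.63/3.206 = 0.5085 m. Q_A = (1/0.014)·1.63·0.5085^(2/3)·√0.0016 = 2.967 m³/s.
Channel B: Flow area A = b·y = 0.862 × 1.15 = 0.9913 m². Wetted perimeter P = b + 2y = 0.862 + 2×1.15 = 3.162 m. Hydraulic radius R = A/P = 0.9913/3.162 = 0.3135 m. Q_B = (1/0.014)·0.9913·0.3135^(2/3)·√0.0016 = 1.307 m³/s.
Q_A = 2.967 m³/s vs Q_B = 1.307 m³/s, so channel A carries more.

channel A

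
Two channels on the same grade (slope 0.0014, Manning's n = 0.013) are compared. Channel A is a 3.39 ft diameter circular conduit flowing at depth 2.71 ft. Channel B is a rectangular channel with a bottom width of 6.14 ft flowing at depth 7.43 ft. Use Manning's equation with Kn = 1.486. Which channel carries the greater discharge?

channel B

Channel A: For a circular section of diameter D = 3.39 ft at depth y = 2.71 ft, the central angle is θ = 2 arccos(1 − 2y/D) = 4.426 rad. Then A = (D²/8)(θ − sin θ) = 7.735 ft² and P = Dθ/2 = 7.501 ft. Hydraulic radius R = A/P = 7.735/7.501 = 1.031 ft. Q_A = (1.486/0.013)·7.735·1.031^(2/3)·√0.0014 = 33.77 ft³/s.
Channel B: Flow area A = b·y = 6.14 × 7.43 = 45.62 ft². Wetted perimeter P = b + 2y = 6.14 + 2×7.43 = 21 ft. Hydraulic radius R = A/P = 45.62/21 = 2.172 ft. Q_B = (1.486/0.013)·45.62·2.172^(2/3)·√0.0014 = 327.3 ft³/s.
Q_A = 33.77 ft³/s vs Q_B = 327.3 ft³/s, so channel B carries more.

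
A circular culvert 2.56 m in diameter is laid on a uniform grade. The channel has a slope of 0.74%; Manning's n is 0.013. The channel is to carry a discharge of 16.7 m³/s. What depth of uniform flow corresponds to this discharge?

Manning's equation rearranged: A R^(2/3) = nQ / (1·√S) = 0.013 × 16.7 / (√0.0074) = 2.524.
Try y = 1.66 m: A R^(2/3) = 2.881 — over.
Try y = 1.24 m: A R^(2/3) = 1.81 — short.
Try y = 1.52 m: A R^(2/3) = 2.527 — matches.

y_n = 1.52 m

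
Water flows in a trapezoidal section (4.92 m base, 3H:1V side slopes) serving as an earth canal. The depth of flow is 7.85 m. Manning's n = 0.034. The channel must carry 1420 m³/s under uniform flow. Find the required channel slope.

With bottom width b = 4.92 m and side slope z = 3: A = (b + zy)y = (4.92 + 3×7.85)×7.85 = 223.5 m²; P = b + 2y√(1+z²) = 4.92 + 2×7.85×3.162 = 54.57 m.
Hydraulic radius R = A/P = 223.5/54.57 = 4.096 m.
From Manning's equation, S = [nQ / (1 A R^(2/3))]² = [0.034 × 1420 / (1 × 223.5 × 4.096^(2/3))]² = 0.00712.

S = 0.00712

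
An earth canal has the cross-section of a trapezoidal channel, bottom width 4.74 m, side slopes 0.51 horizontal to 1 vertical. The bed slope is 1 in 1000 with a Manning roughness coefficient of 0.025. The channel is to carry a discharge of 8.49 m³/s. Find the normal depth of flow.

Manning's equation rearranged: A R^(2/3) = nQ / (1·√S) = 0.025 × 8.49 / (√0.001) = 6.712.
At y = 1.44 m: A R^(2/3) = 7.824 — high.
At y = 1.02 m: A R^(2/3) = 4.481 — low.
At y = 1.31 m: A R^(2/3) = 6.713 — close enough.

y_n = 1.31 m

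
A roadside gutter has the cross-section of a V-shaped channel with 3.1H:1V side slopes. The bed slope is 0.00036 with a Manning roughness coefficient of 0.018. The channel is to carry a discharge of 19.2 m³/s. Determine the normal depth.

y_n = 2.34 m

Manning's equation rearranged: A R^(2/3) = nQ / (1·√S) = 0.018 × 19.2 / (√0.00036) = 18.21.
Trying y = 2.97 m: A R^(2/3) = 34.44 — over.
Trying y = 1.71 m: A R^(2/3) = 7.901 — short.
Trying y = 2.34 m: A R^(2/3) = 18.24 — ≈ 18.21.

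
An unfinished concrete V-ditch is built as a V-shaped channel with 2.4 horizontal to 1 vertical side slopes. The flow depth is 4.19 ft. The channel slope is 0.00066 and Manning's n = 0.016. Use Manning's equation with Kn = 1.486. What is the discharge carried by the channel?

Q = 156 ft³/s

For a triangular section with side slope z = 2.4: A = zy² = 2.4×4.19² = 42.13 ft²; P = 2y√(1+z²) = 2×4.19×2.6 = 21.79 ft.
Hydraulic radius R = A/P = 42.13/21.79 = 1.934 ft.
Manning's equation: Q = (1.486/n) A R^(2/3) S^(1/2) = (1.486/0.016) × 42.13 × 1.934^(2/3) × 0.00066^(1/2) = 156 ft³/s.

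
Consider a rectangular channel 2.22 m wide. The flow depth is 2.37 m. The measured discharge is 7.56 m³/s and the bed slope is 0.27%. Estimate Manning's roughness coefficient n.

Flow area A = b·y = 2.22 × 2.37 = 5.261 m². Wetted perimeter P = b + 2y = 2.22 + 2×2.37 = 6.96 m.
Hydraulic radius R = A/P = 5.261/6.96 = 0.7559 m.
Rearranging Manning's equation: n = (1/Q) A R^(2/3) S^(1/2) = (1/7.56) × 5.261 × 0.7559^(2/3) × √0.0027 = 0.03.

n = 0.03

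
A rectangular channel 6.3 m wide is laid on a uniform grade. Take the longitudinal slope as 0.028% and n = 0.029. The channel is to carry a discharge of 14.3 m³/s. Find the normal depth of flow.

Manning's equation rearranged: A R^(2/3) = nQ / (1·√S) = 0.029 × 14.3 / (√0.00028) = 24.78.
Try y = 3.48 m: A R^(2/3) = 30.66 — too large.
Try y = 2.42 m: A R^(2/3) = 18.79 — too small.
Try y = 2.97 m: A R^(2/3) = 24.83 — matches.

y_n = 2.97 m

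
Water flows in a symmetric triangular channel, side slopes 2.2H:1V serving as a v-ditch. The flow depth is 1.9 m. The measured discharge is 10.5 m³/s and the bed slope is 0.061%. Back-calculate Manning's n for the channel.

n = 0.017

For a triangular section with side slope z = 2.2: A = zy² = 2.2×1.9² = 7.942 m²; P = 2y√(1+z²) = 2×1.9×2.417 = 9.183 m.
Hydraulic radius R = A/P = 7.942/9.183 = 0.8648 m.
Rearranging Manning's equation: n = (1/Q) A R^(2/3) S^(1/2) = (1/10.5) × 7.942 × 0.8648^(2/3) × √0.00061 = 0.017.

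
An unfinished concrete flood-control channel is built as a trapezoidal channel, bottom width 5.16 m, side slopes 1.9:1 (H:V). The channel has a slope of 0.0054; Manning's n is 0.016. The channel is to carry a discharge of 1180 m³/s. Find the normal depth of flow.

Manning's equation rearranged: A R^(2/3) = nQ / (1·√S) = 0.016 × 1180 / (√0.0054) = 256.9.
At y = 4.85 m: A R^(2/3) = 134.6 — short.
At y = 8.21 m: A R^(2/3) = 444.9 — over.
At y = 6.47 m: A R^(2/3) = 256.7 — ≈ 256.9.

y_n = 6.47 m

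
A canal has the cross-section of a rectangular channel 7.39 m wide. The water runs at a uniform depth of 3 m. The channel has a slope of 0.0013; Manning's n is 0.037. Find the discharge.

Flow area A = b·y = 7.39 × 3 = 22.17 m². Wetted perimeter P = b + 2y = 7.39 + 2×3 = 13.39 m.
Hydraulic radius R = A/P = 22.17/13.39 = 1.656 m.
Manning's equation: Q = (1/n) A R^(2/3) S^(1/2) = (1/0.037) × 22.17 × 1.656^(2/3) × 0.0013^(1/2) = 30.2 m³/s.

Q = 30.2 m³/s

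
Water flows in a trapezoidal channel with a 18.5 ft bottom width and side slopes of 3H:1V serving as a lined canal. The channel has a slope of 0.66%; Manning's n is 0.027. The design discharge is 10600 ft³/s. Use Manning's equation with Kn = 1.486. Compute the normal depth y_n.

y_n = 12 ft

Manning's equation rearranged: A R^(2/3) = nQ / (1.486·√S) = 0.027 × 10600 / (1.486 × √0.0066) = 2371.
At y = 8.2 ft: A R^(2/3) = 1037 — low.
At y = 14.3 ft: A R^(2/3) = 3529 — high.
At y = 12 ft: A R^(2/3) = 2377 — ≈ 2371.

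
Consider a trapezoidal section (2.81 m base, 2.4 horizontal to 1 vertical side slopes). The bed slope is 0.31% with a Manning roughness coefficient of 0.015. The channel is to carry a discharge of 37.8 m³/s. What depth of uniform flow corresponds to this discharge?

y_n = 1.59 m

Manning's equation rearranged: A R^(2/3) = nQ / (1·√S) = 0.015 × 37.8 / (√0.0031) = 10.18.
At y = 1.2 m: A R^(2/3) = 5.659 — short.
At y = 1.78 m: A R^(2/3) = 12.98 — over.
At y = 1.59 m: A R^(2/3) = 10.19 — close enough.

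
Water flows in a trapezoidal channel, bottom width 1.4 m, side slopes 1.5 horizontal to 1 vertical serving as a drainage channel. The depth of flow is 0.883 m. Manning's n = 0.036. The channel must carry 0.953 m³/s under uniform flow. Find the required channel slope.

S = 0.00048

With bottom width b = 1.4 m and side slope z = 1.5: A = (b + zy)y = (1.4 + 1.5×0.883)×0.883 = 2.406 m²; P = b + 2y√(1+z²) = 1.4 + 2×0.883×1.803 = 4.584 m.
Hydraulic radius R = A/P = 2.406/4.584 = 0.5248 m.
From Manning's equation, S = [nQ / (1 A R^(2/3))]² = [0.036 × 0.953 / (1 × 2.406 × 0.5248^(2/3))]² = 0.00048.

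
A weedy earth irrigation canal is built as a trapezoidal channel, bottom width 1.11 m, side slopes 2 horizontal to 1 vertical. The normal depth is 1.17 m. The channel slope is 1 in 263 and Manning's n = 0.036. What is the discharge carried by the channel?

With bottom width b = 1.11 m and side slope z = 2: A = (b + zy)y = (1.11 + 2×1.17)×1.17 = 4.037 m²; P = b + 2y√(1+z²) = 1.11 + 2×1.17×2.236 = 6.342 m.
Hydraulic radius R = A/P = 4.037/6.342 = 0.6364 m.
Manning's equation: Q = (1/n) A R^(2/3) S^(1/2) = (1/0.036) × 4.037 × 0.6364^(2/3) × 0.003802^(1/2) = 5.12 m³/s.

Q = 5.12 m³/s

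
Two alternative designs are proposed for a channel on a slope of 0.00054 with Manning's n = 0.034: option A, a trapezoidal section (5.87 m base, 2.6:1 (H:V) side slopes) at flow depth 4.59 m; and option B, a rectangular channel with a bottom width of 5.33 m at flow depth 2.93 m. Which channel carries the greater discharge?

Channel A: With bottom width b = 5.87 m and side slope z = 2.6: A = (b + zy)y = (5.87 + 2.6×4.59)×4.59 = 81.72 m²; P = b + 2y√(1+z²) = 5.87 + 2×4.59×2.786 = 31.44 m. Hydraulic radius R = A/P = 81.72/31.44 = 2.599 m. Q_A = (1/0.034)·81.72·2.599^(2/3)·√0.00054 = 105.6 m³/s.
Channel B: Flow area A = b·y = 5.33 × 2.93 = 15.62 m². Wetted perimeter P = b + 2y = 5.33 + 2×2.93 = 11.19 m. Hydraulic radius R = A/P = 15.62/11.19 = 1.396 m. Q_B = (1/0.034)·15.62·1.396^(2/3)·√0.00054 = 13.33 m³/s.
Q_A = 105.6 m³/s vs Q_B = 13.33 m³/s, so channel A carries more.

channel A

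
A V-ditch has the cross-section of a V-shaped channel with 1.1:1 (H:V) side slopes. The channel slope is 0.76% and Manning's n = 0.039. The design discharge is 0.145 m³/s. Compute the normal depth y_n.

y_n = 0.444 m

Manning's equation rearranged: A R^(2/3) = nQ / (1·√S) = 0.039 × 0.145 / (√0.0076) = 0.06487.
Trying y = 0.557 m: A R^(2/3) = 0.1191 — high.
Trying y = 0.395 m: A R^(2/3) = 0.04762 — low.
Trying y = 0.444 m: A R^(2/3) = 0.06504 — ≈ 0.06487.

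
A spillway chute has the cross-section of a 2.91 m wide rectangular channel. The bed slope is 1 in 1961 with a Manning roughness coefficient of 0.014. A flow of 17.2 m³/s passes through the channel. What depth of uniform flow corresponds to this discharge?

Manning's equation rearranged: A R^(2/3) = nQ / (1·√S) = 0.014 × 17.2 / (√0.0005099) = 10.66.
At y = 3.96 m: A R^(2/3) = 12.01 — over.
At y = 3.58 m: A R^(2/3) = 10.66 — ≈ 10.66.

y_n = 3.58 m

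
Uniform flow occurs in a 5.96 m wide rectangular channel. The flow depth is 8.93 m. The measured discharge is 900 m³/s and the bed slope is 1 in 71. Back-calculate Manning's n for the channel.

n = 0.012

Flow area A = b·y = 5.96 × 8.93 = 53.22 m². Wetted perimeter P = b + 2y = 5.96 + 2×8.93 = 23.82 m.
Hydraulic radius R = A/P = 53.22/23.82 = 2.234 m.
Rearranging Manning's equation: n = (1/Q) A R^(2/3) S^(1/2) = (1/900) × 53.22 × 2.234^(2/3) × √0.01408 = 0.012.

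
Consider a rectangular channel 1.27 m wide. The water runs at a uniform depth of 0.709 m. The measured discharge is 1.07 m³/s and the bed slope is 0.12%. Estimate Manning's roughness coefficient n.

n = 0.0141

Flow area A = b·y = 1.27 × 0.709 = 0.9004 m². Wetted perimeter P = b + 2y = 1.27 + 2×0.709 = 2.688 m.
Hydraulic radius R = A/P = 0.9004/2.688 = 0.335 m.
Rearranging Manning's equation: n = (1/Q) A R^(2/3) S^(1/2) = (1/1.07) × 0.9004 × 0.335^(2/3) × √0.0012 = 0.0141.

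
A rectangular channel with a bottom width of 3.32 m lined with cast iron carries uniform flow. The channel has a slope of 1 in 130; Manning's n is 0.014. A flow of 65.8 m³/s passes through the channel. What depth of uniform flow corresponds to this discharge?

y_n = 3.02 m

Manning's equation rearranged: A R^(2/3) = nQ / (1·√S) = 0.014 × 65.8 / (√0.007692) = 10.5.
Trying y = 2.12 m: A R^(2/3) = 6.711 — short.
Trying y = 3.61 m: A R^(2/3) = 13.06 — over.
Trying y = 3.02 m: A R^(2/3) = 10.5 — matches.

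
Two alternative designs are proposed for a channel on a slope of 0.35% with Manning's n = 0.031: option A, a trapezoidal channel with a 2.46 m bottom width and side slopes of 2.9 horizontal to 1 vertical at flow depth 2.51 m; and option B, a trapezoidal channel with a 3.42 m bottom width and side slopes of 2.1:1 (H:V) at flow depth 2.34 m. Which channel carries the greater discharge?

channel A

Channel A: With bottom width b = 2.46 m and side slope z = 2.9: A = (b + zy)y = (2.46 + 2.9×2.51)×2.51 = 24.44 m²; P = b + 2y√(1+z²) = 2.46 + 2×2.51×3.068 = 17.86 m. Hydraulic radius R = A/P = 24.44/17.86 = 1.369 m. Q_A = (1/0.031)·24.44·1.369^(2/3)·√0.0035 = 57.51 m³/s.
Channel B: With bottom width b = 3.42 m and side slope z = 2.1: A = (b + zy)y = (3.42 + 2.1×2.34)×2.34 = 19.5 m²; P = b + 2y√(1+z²) = 3.42 + 2×2.34×2.326 = 14.31 m. Hydraulic radius R = A/P = 19.5/14.31 = 1.363 m. Q_B = (1/0.031)·19.5·1.363^(2/3)·√0.0035 = 45.76 m³/s.
Q_A = 57.51 m³/s vs Q_B = 45.76 m³/s, so channel A carries more.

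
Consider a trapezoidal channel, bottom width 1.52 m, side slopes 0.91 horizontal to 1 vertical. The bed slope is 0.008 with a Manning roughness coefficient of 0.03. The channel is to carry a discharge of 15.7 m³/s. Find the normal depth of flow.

Manning's equation rearranged: A R^(2/3) = nQ / (1·√S) = 0.03 × 15.7 / (√0.008) = 5.266.
Trying y = 1.49 m: A R^(2/3) = 3.607 — low.
Trying y = 1.98 m: A R^(2/3) = 6.386 — high.
Trying y = 1.8 m: A R^(2/3) = 5.259 — matches.

y_n = 1.8 m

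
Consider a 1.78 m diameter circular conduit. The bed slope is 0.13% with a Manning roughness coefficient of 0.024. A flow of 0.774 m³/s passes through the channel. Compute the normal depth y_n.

y_n = 0.733 m

Manning's equation rearranged: A R^(2/3) = nQ / (1·√S) = 0.024 × 0.774 / (√0.0013) = 0.5152.
Trying y = 0.88 m: A R^(2/3) = 0.7114 — too large.
Trying y = 0.598 m: A R^(2/3) = 0.3529 — too small.
Trying y = 0.733 m: A R^(2/3) = 0.5154 — matches.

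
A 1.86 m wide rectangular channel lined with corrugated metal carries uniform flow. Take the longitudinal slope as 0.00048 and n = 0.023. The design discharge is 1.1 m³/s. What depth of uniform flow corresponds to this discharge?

Manning's equation rearranged: A R^(2/3) = nQ / (1·√S) = 0.023 × 1.1 / (√0.00048) = 1.155.
Try y = 1.29 m: A R^(2/3) = 1.592 — high.
Try y = 0.851 m: A R^(2/3) = 0.9217 — low.
Try y = 1.01 m: A R^(2/3) = 1.158 — matches.

y_n = 1.01 m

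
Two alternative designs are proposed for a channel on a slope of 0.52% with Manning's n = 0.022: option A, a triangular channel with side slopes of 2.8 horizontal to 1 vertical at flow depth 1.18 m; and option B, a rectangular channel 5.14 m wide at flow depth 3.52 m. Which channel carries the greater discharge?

channel B

Channel A: For a triangular section with side slope z = 2.8: A = zy² = 2.8×1.18² = 3.899 m²; P = 2y√(1+z²) = 2×1.18×2.973 = 7.017 m. Hydraulic radius R = A/P = 3.899/7.017 = 0.5556 m. Q_A = (1/0.022)·3.899·0.5556^(2/3)·√0.0052 = 8.637 m³/s.
Channel B: Flow area A = b·y = 5.14 × 3.52 = 18.09 m². Wetted perimeter P = b + 2y = 5.14 + 2×3.52 = 12.18 m. Hydraulic radius R = A/P = 18.09/12.18 = 1.485 m. Q_B = (1/0.022)·18.09·1.485^(2/3)·√0.0052 = 77.21 m³/s.
Q_A = 8.637 m³/s vs Q_B = 77.21 m³/s, so channel B carries more.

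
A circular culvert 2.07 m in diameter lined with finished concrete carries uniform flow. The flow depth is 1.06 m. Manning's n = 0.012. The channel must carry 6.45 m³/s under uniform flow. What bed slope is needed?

For a circular section of diameter D = 2.07 m at depth y = 1.06 m, the central angle is θ = 2 arccos(1 − 2y/D) = 3.19 rad. Then A = (D²/8)(θ − sin θ) = 1.734 m² and P = Dθ/2 = 3.302 m.
Hydraulic radius R = A/P = 1.734/3.302 = 0.5253 m.
From Manning's equation, S = [nQ / (1 A R^(2/3))]² = [0.012 × 6.45 / (1 × 1.734 × 0.5253^(2/3))]² = 0.0047.

S = 0.0047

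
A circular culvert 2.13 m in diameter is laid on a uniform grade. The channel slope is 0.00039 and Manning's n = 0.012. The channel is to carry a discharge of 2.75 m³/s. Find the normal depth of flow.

Manning's equation rearranged: A R^(2/3) = nQ / (1·√S) = 0.012 × 2.75 / (√0.00039) = 1.671.
Trying y = 1.06 m: A R^(2/3) = 1.161 — short.
Trying y = 1.33 m: A R^(2/3) = 1.67 — matches.

y_n = 1.33 m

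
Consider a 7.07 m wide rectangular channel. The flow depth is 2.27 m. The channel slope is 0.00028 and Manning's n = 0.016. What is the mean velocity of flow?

V = 1.3 m/s

Flow area A = b·y = 7.07 × 2.27 = 16.05 m². Wetted perimeter P = b + 2y = 7.07 + 2×2.27 = 11.61 m.
Hydraulic radius R = A/P = 16.05/11.61 = 1.382 m.
From Manning's equation, V = (1/n) R^(2/3) S^(1/2) = (1/0.016) × 1.382^(2/3) × 0.00028^(1/2) = 1.3 m/s.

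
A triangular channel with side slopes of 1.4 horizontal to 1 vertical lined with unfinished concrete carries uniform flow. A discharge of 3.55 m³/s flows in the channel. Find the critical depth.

At critical depth, Q² T / (g A³) = 1, i.e. A³/T = Q²/g = 3.55²/9.81 = 1.285.
Try y = 1.3 m: A³/T = 3.639 — high.
Try y = 1.06 m: A³/T = 1.311 — matches.

y_c = 1.06 m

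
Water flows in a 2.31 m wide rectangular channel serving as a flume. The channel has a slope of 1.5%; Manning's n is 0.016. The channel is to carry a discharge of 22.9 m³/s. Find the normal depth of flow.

Manning's equation rearranged: A R^(2/3) = nQ / (1·√S) = 0.016 × 22.9 / (√0.015) = 2.992.
At y = 1.42 m: A R^(2/3) = 2.428 — short.
At y = 2.02 m: A R^(2/3) = 3.8 — over.
At y = 1.67 m: A R^(2/3) = 2.991 — matches.

y_n = 1.67 m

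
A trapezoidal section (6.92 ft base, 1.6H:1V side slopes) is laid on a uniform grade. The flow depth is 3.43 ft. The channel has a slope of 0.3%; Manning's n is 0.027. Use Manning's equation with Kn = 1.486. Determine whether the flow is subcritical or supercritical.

With bottom width b = 6.92 ft and side slope z = 1.6: A = (b + zy)y = (6.92 + 1.6×3.43)×3.43 = 42.56 ft²; P = b + 2y√(1+z²) = 6.92 + 2×3.43×1.887 = 19.86 ft.
Hydraulic radius R = A/P = 42.56/19.86 = 2.143 ft.
V = (1.486/n) R^(2/3) √S = (1.486/0.027) × 2.143^(2/3) × √0.003 = 5.01 ft/s. Hydraulic depth D_h = A/T = 42.56/17.9 = 2.378 ft.
Froude number Fr = V/√(g·D_h) = 5.01/√(32.2×2.378) = 0.573, which is less than 1, so the flow is subcritical.

subcritical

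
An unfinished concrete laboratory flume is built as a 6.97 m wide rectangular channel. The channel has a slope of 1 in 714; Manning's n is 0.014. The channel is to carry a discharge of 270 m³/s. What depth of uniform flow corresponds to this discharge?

y_n = 8.02 m

Manning's equation rearranged: A R^(2/3) = nQ / (1·√S) = 0.014 × 270 / (√0.001401) = 101.
At y = 6.45 m: A R^(2/3) = 77.48 — low.
At y = 9.97 m: A R^(2/3) = 130.8 — high.
At y = 8.02 m: A R^(2/3) = 101 — ≈ 101.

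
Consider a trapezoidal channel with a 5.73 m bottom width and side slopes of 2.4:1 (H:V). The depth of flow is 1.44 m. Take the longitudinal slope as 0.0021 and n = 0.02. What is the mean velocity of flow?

With bottom width b = 5.73 m and side slope z = 2.4: A = (b + zy)y = (5.73 + 2.4×1.44)×1.44 = 13.23 m²; P = b + 2y√(1+z²) = 5.73 + 2×1.44×2.6 = 13.22 m.
Hydraulic radius R = A/P = 13.23/13.22 = 1.001 m.
From Manning's equation, V = (1/n) R^(2/3) S^(1/2) = (1/0.02) × 1.001^(2/3) × 0.0021^(1/2) = 2.29 m/s.

V = 2.29 m/s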